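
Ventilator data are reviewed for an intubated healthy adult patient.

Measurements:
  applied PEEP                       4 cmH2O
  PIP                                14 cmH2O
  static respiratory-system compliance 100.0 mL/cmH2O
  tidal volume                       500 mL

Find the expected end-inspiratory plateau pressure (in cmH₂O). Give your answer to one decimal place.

Pplat = PEEP + Vt / Cstat = 4 + 500 / 100.0 = 4 + 5.0 = 9.0 cmH2O.

9.0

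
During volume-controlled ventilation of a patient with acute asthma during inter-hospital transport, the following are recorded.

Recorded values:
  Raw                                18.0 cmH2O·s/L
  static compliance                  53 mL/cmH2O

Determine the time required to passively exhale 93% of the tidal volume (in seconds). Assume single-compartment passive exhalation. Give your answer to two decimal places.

2.54

τ = R × C = 18.0 × 53 mL/cmH2O = 18.0 × 0.053 L/cmH2O = 0.954 s.
Exhaled fraction f = 1 − e^(−t/τ) → t = −τ·ln(1 − f) = −0.954·ln(0.07) = 2.537 s.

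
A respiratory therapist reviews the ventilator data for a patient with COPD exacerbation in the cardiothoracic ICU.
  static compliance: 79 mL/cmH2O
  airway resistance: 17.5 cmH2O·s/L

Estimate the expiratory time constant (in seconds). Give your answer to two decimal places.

τ = R × C = 17.5 × 79 mL/cmH2O = 17.5 × 0.079 L/cmH2O = 1.383 s.

1.38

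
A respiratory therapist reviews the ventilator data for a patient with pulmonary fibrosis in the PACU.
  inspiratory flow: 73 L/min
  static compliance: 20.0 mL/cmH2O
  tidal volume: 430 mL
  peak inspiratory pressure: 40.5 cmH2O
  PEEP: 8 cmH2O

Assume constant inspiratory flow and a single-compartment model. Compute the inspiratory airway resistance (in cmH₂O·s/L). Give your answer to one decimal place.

9.0

Flow: 73 L/min ÷ 60 = 1.2167 L/s.
Equation of motion (constant flow): PIP = Vt/C + R·V̇ + PEEP.
R·V̇ = PIP − Vt/C − PEEP = 40.5 − 430/20.0 − 8 = 40.5 − 21.5 − 8 = 11.0 cmH2O.
R = 11.0 / 1.2167 = 9.041 cmH2O·s/L.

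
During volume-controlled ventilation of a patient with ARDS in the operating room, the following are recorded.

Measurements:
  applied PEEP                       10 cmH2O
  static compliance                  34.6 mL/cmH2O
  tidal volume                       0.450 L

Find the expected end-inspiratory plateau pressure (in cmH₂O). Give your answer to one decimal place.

Pplat = PEEP + Vt / Cstat = 10 + 450 / 34.6 = 10 + 13.006 = 23.006 cmH2O.

23.0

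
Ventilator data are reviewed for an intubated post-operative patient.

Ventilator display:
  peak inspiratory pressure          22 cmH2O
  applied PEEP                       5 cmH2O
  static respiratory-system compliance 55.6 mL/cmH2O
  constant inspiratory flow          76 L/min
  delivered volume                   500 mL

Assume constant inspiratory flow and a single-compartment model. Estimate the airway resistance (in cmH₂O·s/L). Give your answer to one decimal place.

6.3

Flow: 76 L/min ÷ 60 = 1.2667 L/s.
Equation of motion (constant flow): PIP = Vt/C + R·V̇ + PEEP.
R·V̇ = PIP − Vt/C − PEEP = 22 − 500/55.6 − 5 = 22 − 8.993 − 5 = 8.007 cmH2O.
R = 8.007 / 1.2667 = 6.321 cmH2O·s/L.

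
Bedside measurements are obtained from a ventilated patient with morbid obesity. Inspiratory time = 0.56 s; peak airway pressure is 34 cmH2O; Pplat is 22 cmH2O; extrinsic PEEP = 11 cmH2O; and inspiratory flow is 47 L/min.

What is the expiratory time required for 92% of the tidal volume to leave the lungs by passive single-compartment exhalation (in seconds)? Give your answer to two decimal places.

Flow: 47 L/min ÷ 60 = 0.7833 L/s.
Vt = flow × Ti = 0.7833 L/s × 0.56 s × 1000 mL/L = 438.65 mL.
R = (PIP − Pplat)/V̇ = (34 − 22) / 0.7833 = 12.0/0.7833 = 15.32 cmH2O·s/L.
C = Vt/(Pplat − PEEP) = 438.65 / (22 − 11) = 438.65/11.0 = 39.877 mL/cmH2O.
τ = R × C = 15.32 × 0.03988 L/cmH2O = 0.611 s.
t = −τ·ln(1 − 0.92) = −0.611·ln(0.08) = 1.543 s.

1.54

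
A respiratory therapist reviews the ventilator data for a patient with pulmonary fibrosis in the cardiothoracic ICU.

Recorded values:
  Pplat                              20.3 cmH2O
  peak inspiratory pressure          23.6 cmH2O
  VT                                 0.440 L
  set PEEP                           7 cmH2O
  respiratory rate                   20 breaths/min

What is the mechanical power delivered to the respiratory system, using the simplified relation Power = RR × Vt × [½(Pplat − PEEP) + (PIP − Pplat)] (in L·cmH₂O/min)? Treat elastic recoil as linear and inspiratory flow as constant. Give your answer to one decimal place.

87.6

Per-breath work = Vt × [½(Pplat−PEEP) + (PIP−Pplat)] = 0.440 × [0.5×13.3 + 3.3] = 0.440 × 9.95 = 4.378 L·cmH2O.
Power = 20 × 4.378 = 87.56 L·cmH2O/min.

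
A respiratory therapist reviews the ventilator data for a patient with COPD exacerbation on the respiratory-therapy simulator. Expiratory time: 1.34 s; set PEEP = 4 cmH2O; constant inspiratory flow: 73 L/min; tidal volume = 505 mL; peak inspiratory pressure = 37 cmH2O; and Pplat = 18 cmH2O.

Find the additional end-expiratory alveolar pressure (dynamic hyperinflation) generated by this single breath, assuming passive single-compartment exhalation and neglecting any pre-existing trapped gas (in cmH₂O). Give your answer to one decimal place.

1.3

Flow: 73 L/min ÷ 60 = 1.2167 L/s.
R = (PIP − Pplat)/V̇ = (37 − 18) / 1.2167 = 19.0/1.2167 = 15.616 cmH2O·s/L.
C = Vt/(Pplat − PEEP) = 505.0 / (18 − 4) = 505.0/14.0 = 36.071 mL/cmH2O.
τ = R × C = 15.616 × 0.03607 L/cmH2O = 0.5633 s.
Fraction remaining = e^(−Te/τ) = e^(−1.34/0.5633) = 0.09266; trapped volume = 505.0 × 0.09266 = 46.793 mL.
Additional alveolar pressure from trapping ≈ V_trapped / C = 46.793 / 36.071 = 1.297 cmH2O.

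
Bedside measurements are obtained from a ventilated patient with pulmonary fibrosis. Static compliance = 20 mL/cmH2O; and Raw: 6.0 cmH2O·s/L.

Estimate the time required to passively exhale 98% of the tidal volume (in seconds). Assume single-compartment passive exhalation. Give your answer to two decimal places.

τ = R × C = 6.0 × 20 mL/cmH2O = 6.0 × 0.020 L/cmH2O = 0.12 s.
Exhaled fraction f = 1 − e^(−t/τ) → t = −τ·ln(1 − f) = −0.12·ln(0.02) = 0.4694 s.

0.47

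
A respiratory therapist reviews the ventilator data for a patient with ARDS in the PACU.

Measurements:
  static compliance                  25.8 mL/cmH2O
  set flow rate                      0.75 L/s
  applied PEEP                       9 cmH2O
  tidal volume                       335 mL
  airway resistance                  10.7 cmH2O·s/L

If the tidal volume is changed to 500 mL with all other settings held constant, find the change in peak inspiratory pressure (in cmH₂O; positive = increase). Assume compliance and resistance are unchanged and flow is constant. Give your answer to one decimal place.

6.4

PIP = Vt/C + R·V̇ + PEEP (constant-flow equation of motion).
Only the elastic term changes: ΔPIP = ΔVt / C = (500 − 335) / 25.8 = 6.395 cmH2O.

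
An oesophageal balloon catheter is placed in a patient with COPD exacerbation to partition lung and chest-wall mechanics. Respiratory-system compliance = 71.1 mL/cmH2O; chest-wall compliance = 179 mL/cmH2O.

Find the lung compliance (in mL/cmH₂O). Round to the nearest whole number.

1/CL = 1/Crs − 1/Ccw.
1/CL = 1/71.1 − 1/179 = 0.008478.
CL = 117.95 mL/cmH2O.

118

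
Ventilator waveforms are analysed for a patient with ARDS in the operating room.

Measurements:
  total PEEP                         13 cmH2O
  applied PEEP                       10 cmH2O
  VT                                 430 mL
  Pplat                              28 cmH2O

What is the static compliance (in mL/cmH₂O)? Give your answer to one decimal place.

28.7

End-expiratory occlusion gives total PEEP = 13 cmH2O (intrinsic PEEP = 13 − 10 = 3). Use total PEEP for the elastic gradient.
Cstat = Vt / (Pplat − PEEPtotal) = 430 / (28 − 13) = 430 / 15.0 = 28.667 mL/cmH2O.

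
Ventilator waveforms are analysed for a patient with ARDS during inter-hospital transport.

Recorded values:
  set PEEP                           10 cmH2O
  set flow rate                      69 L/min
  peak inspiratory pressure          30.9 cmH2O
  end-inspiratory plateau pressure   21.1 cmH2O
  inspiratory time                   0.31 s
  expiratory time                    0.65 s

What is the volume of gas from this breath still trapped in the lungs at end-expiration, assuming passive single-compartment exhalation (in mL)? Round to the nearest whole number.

33

Flow: 69 L/min ÷ 60 = 1.15 L/s.
Vt = flow × Ti = 1.15 L/s × 0.31 s × 1000 mL/L = 356.5 mL.
R = (PIP − Pplat)/V̇ = (30.9 − 21.1) / 1.15 = 9.8/1.15 = 8.522 cmH2O·s/L.
C = Vt/(Pplat − PEEP) = 356.5 / (21.1 − 10) = 356.5/11.1 = 32.117 mL/cmH2O.
τ = R × C = 8.522 × 0.03212 L/cmH2O = 0.2737 s.
Fraction remaining = e^(−Te/τ) = e^(−0.65/0.2737) = 0.09303.
Trapped volume = 356.5 × 0.09303 = 33.165 mL.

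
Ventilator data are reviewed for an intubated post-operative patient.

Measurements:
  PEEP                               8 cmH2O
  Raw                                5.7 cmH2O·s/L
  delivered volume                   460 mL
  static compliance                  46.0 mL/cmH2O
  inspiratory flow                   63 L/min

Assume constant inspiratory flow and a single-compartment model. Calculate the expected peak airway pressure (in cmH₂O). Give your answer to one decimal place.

24.0

Flow: 63 L/min ÷ 60 = 1.05 L/s.
Equation of motion (constant flow): PIP = Vt/C + R·V̇ + PEEP.
PIP = 460/46.0 + 5.7×1.05 + 8 = 10.0 + 5.985 + 8 = 23.985 cmH2O.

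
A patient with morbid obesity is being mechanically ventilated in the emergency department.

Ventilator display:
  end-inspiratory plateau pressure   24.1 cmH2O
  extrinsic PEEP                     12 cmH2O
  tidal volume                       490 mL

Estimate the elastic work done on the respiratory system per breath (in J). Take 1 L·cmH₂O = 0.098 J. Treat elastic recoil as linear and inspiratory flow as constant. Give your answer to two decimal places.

Elastic work ≈ ½ × (Pplat − PEEP) × Vt = 0.5 × (24.1 − 12) × 0.490 L = 0.5 × 12.1 × 0.490 = 2.965 L·cmH2O.
× 0.098 J/(L·cmH2O) → 0.2906 J.

0.29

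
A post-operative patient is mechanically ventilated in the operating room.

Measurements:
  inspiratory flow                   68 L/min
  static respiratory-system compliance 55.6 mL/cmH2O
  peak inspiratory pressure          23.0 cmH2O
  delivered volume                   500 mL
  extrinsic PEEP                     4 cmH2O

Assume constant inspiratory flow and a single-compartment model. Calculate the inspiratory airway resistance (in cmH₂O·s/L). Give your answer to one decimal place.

Flow: 68 L/min ÷ 60 = 1.1333 L/s.
Equation of motion (constant flow): PIP = Vt/C + R·V̇ + PEEP.
R·V̇ = PIP − Vt/C − PEEP = 23.0 − 500/55.6 − 4 = 23.0 − 8.993 − 4 = 10.007 cmH2O.
R = 10.007 / 1.1333 = 8.83 cmH2O·s/L.

8.8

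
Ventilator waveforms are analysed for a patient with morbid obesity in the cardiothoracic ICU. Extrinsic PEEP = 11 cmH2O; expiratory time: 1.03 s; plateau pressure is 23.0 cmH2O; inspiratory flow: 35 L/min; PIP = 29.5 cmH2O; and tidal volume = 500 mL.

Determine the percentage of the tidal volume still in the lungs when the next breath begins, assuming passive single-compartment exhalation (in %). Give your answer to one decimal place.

10.9

Flow: 35 L/min ÷ 60 = 0.5833 L/s.
R = (PIP − Pplat)/V̇ = (29.5 − 23.0) / 0.5833 = 6.5/0.5833 = 11.143 cmH2O·s/L.
C = Vt/(Pplat − PEEP) = 500.0 / (23.0 − 11) = 500.0/12.0 = 41.667 mL/cmH2O.
τ = R × C = 11.143 × 0.04167 L/cmH2O = 0.4643 s.
Fraction remaining at end-expiration = e^(−Te/τ) = e^(−1.03/0.4643) = 0.1088 → 10.88%.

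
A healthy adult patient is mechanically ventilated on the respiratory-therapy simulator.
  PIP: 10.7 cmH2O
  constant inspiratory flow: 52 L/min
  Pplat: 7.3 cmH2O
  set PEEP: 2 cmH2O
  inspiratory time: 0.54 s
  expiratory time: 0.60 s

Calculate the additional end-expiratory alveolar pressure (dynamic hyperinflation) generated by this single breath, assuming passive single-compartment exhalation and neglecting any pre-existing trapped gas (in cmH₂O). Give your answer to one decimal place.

0.9

Flow: 52 L/min ÷ 60 = 0.8667 L/s.
Vt = flow × Ti = 0.8667 L/s × 0.54 s × 1000 mL/L = 468.02 mL.
R = (PIP − Pplat)/V̇ = (10.7 − 7.3) / 0.8667 = 3.4/0.8667 = 3.923 cmH2O·s/L.
C = Vt/(Pplat − PEEP) = 468.02 / (7.3 − 2) = 468.02/5.3 = 88.306 mL/cmH2O.
τ = R × C = 3.923 × 0.08831 L/cmH2O = 0.3464 s.
Fraction remaining = e^(−Te/τ) = e^(−0.60/0.3464) = 0.1769; trapped volume = 468.02 × 0.1769 = 82.793 mL.
Additional alveolar pressure from trapping ≈ V_trapped / C = 82.793 / 88.306 = 0.9376 cmH2O.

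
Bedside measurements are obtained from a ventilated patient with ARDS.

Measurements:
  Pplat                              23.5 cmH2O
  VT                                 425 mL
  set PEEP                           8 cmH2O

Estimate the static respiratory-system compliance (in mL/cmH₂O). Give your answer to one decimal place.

Cstat = Vt / (Pplat − PEEP) = 425 / (23.5 − 8) = 425 / 15.5 = 27.419 mL/cmH2O.

27.4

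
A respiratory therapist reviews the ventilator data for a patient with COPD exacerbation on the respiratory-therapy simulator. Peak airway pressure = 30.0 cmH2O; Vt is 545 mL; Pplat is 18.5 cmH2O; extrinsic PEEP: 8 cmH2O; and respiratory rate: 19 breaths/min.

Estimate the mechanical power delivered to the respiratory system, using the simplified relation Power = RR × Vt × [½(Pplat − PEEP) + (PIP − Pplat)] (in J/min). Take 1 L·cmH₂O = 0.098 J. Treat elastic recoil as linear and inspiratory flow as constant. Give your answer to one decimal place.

17.0

Per-breath work = Vt × [½(Pplat−PEEP) + (PIP−Pplat)] = 0.545 × [0.5×10.5 + 11.5] = 0.545 × 16.75 = 9.129 L·cmH2O.
Power = 19 × 9.129 = 173.45 L·cmH2O/min.
× 0.098 J/(L·cmH2O) → 16.998 J/min.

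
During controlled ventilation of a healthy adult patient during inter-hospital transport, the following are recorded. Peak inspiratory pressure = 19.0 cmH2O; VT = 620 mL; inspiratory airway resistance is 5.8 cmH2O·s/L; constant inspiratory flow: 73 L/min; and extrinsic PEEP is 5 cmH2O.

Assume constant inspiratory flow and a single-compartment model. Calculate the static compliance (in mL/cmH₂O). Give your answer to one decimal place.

89.3

Flow: 73 L/min ÷ 60 = 1.2167 L/s.
Equation of motion (constant flow): PIP = Vt/C + R·V̇ + PEEP.
Vt/C = PIP − R·V̇ − PEEP = 19.0 − 5.8×1.2167 − 5 = 19.0 − 7.057 − 5 = 6.943 cmH2O.
C = Vt / 6.943 = 620 / 6.943 = 89.299 mL/cmH2O.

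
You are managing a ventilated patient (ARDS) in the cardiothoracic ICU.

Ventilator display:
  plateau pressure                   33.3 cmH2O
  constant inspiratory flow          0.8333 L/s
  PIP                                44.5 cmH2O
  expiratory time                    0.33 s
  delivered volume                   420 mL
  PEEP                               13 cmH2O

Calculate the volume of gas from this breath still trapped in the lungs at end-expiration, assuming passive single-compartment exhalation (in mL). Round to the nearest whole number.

128

R = (PIP − Pplat)/V̇ = (44.5 − 33.3) / 0.8333 = 11.2/0.8333 = 13.441 cmH2O·s/L.
C = Vt/(Pplat − PEEP) = 420.0 / (33.3 − 13) = 420.0/20.3 = 20.69 mL/cmH2O.
τ = R × C = 13.441 × 0.02069 L/cmH2O = 0.2781 s.
Fraction remaining = e^(−Te/τ) = e^(−0.33/0.2781) = 0.3053.
Trapped volume = 420.0 × 0.3053 = 128.23 mL.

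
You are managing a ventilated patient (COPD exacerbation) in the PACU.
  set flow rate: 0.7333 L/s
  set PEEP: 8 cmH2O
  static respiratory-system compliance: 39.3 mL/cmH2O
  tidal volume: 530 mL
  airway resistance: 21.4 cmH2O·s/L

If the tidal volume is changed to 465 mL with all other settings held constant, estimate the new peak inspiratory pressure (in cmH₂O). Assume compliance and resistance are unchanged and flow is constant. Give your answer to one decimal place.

35.5

PIP = Vt/C + R·V̇ + PEEP (constant-flow equation of motion).
Only the elastic term changes: ΔPIP = ΔVt / C = (465 − 530) / 39.3 = -1.654 cmH2O.
Original PIP = 530/39.3 + 21.4×0.7333 + 8 = 37.179 cmH2O; new PIP = 37.179 + (-1.654) = 35.525 cmH2O.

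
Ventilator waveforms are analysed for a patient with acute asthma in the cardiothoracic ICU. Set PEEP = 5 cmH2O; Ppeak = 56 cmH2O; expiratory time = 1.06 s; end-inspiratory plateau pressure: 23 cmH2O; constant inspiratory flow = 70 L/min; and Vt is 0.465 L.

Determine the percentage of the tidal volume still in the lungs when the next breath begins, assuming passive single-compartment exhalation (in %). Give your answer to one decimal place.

Flow: 70 L/min ÷ 60 = 1.1667 L/s.
R = (PIP − Pplat)/V̇ = (56 − 23) / 1.1667 = 33.0/1.1667 = 28.285 cmH2O·s/L.
C = Vt/(Pplat − PEEP) = 465.0 / (23 − 5) = 465.0/18.0 = 25.833 mL/cmH2O.
τ = R × C = 28.285 × 0.02583 L/cmH2O = 0.7306 s.
Fraction remaining at end-expiration = e^(−Te/τ) = e^(−1.06/0.7306) = 0.2344 → 23.44%.

23.4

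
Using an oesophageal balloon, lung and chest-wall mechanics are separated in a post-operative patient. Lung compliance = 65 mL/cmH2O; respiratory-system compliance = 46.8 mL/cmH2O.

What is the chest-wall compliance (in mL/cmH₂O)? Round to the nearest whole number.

167

1/Ccw = 1/Crs − 1/CL.
1/Ccw = 1/46.8 − 1/65 = 0.005983.
Ccw = 167.14 mL/cmH2O.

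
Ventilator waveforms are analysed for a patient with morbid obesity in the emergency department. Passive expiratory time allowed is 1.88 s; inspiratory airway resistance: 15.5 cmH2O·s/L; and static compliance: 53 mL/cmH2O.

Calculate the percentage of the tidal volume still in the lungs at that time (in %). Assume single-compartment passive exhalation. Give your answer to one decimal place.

10.1

τ = R × C = 15.5 × 53 mL/cmH2O = 15.5 × 0.053 L/cmH2O = 0.8215 s.
Passive exhalation: V(t)/V₀ = e^(−t/τ) = e^(−1.88/0.8215) = 0.1014.
Fraction remaining = 0.1014 → 10.14%.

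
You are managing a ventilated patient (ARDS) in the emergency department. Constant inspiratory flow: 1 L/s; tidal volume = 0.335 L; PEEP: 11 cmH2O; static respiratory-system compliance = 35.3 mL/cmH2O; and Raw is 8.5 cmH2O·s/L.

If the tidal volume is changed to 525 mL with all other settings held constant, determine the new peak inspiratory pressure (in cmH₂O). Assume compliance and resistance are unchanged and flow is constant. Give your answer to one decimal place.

PIP = Vt/C + R·V̇ + PEEP (constant-flow equation of motion).
Only the elastic term changes: ΔPIP = ΔVt / C = (525 − 335) / 35.3 = 5.382 cmH2O.
Original PIP = 335/35.3 + 8.5×1 + 11 = 28.99 cmH2O; new PIP = 28.99 + (5.382) = 34.372 cmH2O.

34.4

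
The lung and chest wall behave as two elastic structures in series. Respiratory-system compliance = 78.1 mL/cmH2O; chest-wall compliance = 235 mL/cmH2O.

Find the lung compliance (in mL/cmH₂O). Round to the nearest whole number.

1/CL = 1/Crs − 1/Ccw.
1/CL = 1/78.1 − 1/235 = 0.008549.
CL = 116.97 mL/cmH2O.

117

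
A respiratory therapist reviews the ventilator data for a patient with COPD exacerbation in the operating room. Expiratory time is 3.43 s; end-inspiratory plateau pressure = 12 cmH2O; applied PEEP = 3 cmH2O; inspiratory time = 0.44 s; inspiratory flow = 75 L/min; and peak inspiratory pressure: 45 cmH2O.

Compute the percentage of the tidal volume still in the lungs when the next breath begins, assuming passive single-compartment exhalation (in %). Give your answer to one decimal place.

11.9

Flow: 75 L/min ÷ 60 = 1.25 L/s.
Vt = flow × Ti = 1.25 L/s × 0.44 s × 1000 mL/L = 550.0 mL.
R = (PIP − Pplat)/V̇ = (45 − 12) / 1.25 = 33.0/1.25 = 26.4 cmH2O·s/L.
C = Vt/(Pplat − PEEP) = 550.0 / (12 − 3) = 550.0/9.0 = 61.111 mL/cmH2O.
τ = R × C = 26.4 × 0.06111 L/cmH2O = 1.613 s.
Fraction remaining at end-expiration = e^(−Te/τ) = e^(−3.43/1.613) = 0.1193 → 11.93%.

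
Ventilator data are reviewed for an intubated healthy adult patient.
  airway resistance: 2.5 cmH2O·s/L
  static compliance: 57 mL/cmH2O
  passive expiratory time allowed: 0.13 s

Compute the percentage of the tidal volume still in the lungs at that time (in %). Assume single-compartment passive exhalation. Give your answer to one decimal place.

τ = R × C = 2.5 × 57 mL/cmH2O = 2.5 × 0.057 L/cmH2O = 0.1425 s.
Passive exhalation: V(t)/V₀ = e^(−t/τ) = e^(−0.13/0.1425) = 0.4016.
Fraction remaining = 0.4016 → 40.16%.

40.2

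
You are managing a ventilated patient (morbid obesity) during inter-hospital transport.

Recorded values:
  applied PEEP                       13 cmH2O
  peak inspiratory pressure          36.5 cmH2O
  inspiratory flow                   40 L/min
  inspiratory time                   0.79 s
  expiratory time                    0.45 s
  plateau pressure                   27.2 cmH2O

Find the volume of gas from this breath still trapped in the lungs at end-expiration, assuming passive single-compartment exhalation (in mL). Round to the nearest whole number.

221

Flow: 40 L/min ÷ 60 = 0.6667 L/s.
Vt = flow × Ti = 0.6667 L/s × 0.79 s × 1000 mL/L = 526.69 mL.
R = (PIP − Pplat)/V̇ = (36.5 − 27.2) / 0.6667 = 9.3/0.6667 = 13.949 cmH2O·s/L.
C = Vt/(Pplat − PEEP) = 526.69 / (27.2 − 13) = 526.69/14.2 = 37.091 mL/cmH2O.
τ = R × C = 13.949 × 0.03709 L/cmH2O = 0.5174 s.
Fraction remaining = e^(−Te/τ) = e^(−0.45/0.5174) = 0.4191.
Trapped volume = 526.69 × 0.4191 = 220.74 mL.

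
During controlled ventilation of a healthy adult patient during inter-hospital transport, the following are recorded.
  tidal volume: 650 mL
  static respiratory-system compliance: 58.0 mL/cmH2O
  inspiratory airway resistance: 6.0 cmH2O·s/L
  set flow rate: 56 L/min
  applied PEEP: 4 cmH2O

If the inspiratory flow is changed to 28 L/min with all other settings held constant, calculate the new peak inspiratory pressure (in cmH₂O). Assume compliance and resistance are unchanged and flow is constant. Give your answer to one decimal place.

18.0

Flow: 56 L/min ÷ 60 = 0.9333 L/s.
New flow: 28 L/min ÷ 60 = 0.4667 L/s.
PIP = Vt/C + R·V̇ + PEEP (constant-flow equation of motion).
Only the resistive term changes: ΔPIP = R × ΔV̇ = 6.0 × (0.4667 − 0.9333) = 6.0 × -0.4666 = -2.8 cmH2O.
Original PIP = 650/58.0 + 6.0×0.9333 + 4 = 20.807 cmH2O; new PIP = 20.807 + (-2.8) = 18.007 cmH2O.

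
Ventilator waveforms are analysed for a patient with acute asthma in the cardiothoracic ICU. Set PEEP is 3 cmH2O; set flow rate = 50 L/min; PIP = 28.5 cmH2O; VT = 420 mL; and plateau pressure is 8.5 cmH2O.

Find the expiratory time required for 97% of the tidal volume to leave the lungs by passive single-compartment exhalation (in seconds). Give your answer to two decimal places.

Flow: 50 L/min ÷ 60 = 0.8333 L/s.
R = (PIP − Pplat)/V̇ = (28.5 − 8.5) / 0.8333 = 20.0/0.8333 = 24.001 cmH2O·s/L.
C = Vt/(Pplat − PEEP) = 420.0 / (8.5 − 3) = 420.0/5.5 = 76.364 mL/cmH2O.
τ = R × C = 24.001 × 0.07636 L/cmH2O = 1.833 s.
t = −τ·ln(1 − 0.97) = −1.833·ln(0.03) = 6.428 s.

6.43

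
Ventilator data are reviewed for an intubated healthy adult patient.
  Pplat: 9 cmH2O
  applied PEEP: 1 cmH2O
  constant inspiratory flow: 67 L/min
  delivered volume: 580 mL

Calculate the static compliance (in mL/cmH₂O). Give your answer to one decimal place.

72.5

Cstat = Vt / (Pplat − PEEP) = 580 / (9 − 1) = 580 / 8.0 = 72.5 mL/cmH2O.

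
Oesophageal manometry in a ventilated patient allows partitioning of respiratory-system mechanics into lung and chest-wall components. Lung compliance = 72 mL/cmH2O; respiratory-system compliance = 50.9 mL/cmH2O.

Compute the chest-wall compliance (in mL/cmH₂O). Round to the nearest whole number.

1/Ccw = 1/Crs − 1/CL.
1/Ccw = 1/50.9 − 1/72 = 0.005757.
Ccw = 173.7 mL/cmH2O.

174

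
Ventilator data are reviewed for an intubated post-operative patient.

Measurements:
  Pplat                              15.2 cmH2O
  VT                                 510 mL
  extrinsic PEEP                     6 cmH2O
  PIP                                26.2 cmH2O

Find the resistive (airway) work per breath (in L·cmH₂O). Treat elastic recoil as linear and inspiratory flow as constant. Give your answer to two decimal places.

5.61

With constant inspiratory flow the resistive pressure is constant at PIP − Pplat = 26.2 − 15.2 = 11.0 cmH2O, so resistive work = 11.0 × 0.510 = 5.61 L·cmH2O.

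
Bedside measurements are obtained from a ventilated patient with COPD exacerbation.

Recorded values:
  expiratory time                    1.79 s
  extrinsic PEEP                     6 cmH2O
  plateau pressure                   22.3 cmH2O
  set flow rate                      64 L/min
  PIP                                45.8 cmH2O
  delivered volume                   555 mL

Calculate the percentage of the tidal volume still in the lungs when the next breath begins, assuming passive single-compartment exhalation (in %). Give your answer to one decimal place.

9.2

Flow: 64 L/min ÷ 60 = 1.0667 L/s.
R = (PIP − Pplat)/V̇ = (45.8 − 22.3) / 1.0667 = 23.5/1.0667 = 22.031 cmH2O·s/L.
C = Vt/(Pplat − PEEP) = 555.0 / (22.3 − 6) = 555.0/16.3 = 34.049 mL/cmH2O.
τ = R × C = 22.031 × 0.03405 L/cmH2O = 0.7502 s.
Fraction remaining at end-expiration = e^(−Te/τ) = e^(−1.79/0.7502) = 0.09199 → 9.199%.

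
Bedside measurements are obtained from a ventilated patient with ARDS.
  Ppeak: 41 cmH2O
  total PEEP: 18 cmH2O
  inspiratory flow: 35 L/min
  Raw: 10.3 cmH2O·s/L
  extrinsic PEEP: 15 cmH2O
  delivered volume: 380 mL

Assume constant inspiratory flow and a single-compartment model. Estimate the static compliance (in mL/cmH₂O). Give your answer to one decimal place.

22.4

Flow: 35 L/min ÷ 60 = 0.5833 L/s.
Total PEEP = 18 cmH2O (set 15 + intrinsic 3); this is the baseline alveolar pressure.
Equation of motion (constant flow): PIP = Vt/C + R·V̇ + PEEP.
Vt/C = PIP − R·V̇ − PEEP = 41 − 10.3×0.5833 − 18 = 41 − 6.008 − 18 = 16.992 cmH2O.
C = Vt / 16.992 = 380 / 16.992 = 22.363 mL/cmH2O.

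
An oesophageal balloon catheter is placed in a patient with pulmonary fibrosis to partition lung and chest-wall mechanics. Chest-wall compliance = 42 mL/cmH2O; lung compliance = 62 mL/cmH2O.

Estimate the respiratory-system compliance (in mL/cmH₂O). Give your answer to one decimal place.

25.0

Lung and chest wall are elastances in series: 1/Crs = 1/CL + 1/Ccw.
1/Crs = 1/62 + 1/42 = 0.03994.
Crs = 25.038 mL/cmH2O.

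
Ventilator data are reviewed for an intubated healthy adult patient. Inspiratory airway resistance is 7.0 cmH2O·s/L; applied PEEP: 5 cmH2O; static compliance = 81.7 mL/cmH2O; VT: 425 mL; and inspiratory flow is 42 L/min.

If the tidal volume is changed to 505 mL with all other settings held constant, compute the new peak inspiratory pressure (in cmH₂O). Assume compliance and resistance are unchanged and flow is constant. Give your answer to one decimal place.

Flow: 42 L/min ÷ 60 = 0.7 L/s.
PIP = Vt/C + R·V̇ + PEEP (constant-flow equation of motion).
Only the elastic term changes: ΔPIP = ΔVt / C = (505 − 425) / 81.7 = 0.9792 cmH2O.
Original PIP = 425/81.7 + 7.0×0.7 + 5 = 15.102 cmH2O; new PIP = 15.102 + (0.9792) = 16.081 cmH2O.

16.1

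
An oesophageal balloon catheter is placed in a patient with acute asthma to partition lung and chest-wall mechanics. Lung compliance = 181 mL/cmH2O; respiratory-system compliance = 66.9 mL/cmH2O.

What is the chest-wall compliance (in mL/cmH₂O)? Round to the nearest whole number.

106

1/Ccw = 1/Crs − 1/CL.
1/Ccw = 1/66.9 − 1/181 = 0.009423.
Ccw = 106.12 mL/cmH2O.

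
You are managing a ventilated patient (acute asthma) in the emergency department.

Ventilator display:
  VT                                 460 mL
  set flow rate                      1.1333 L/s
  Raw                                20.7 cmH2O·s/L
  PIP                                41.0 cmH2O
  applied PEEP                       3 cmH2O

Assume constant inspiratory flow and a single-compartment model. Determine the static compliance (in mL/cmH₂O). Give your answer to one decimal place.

31.6

Equation of motion (constant flow): PIP = Vt/C + R·V̇ + PEEP.
Vt/C = PIP − R·V̇ − PEEP = 41.0 − 20.7×1.1333 − 3 = 41.0 − 23.459 − 3 = 14.541 cmH2O.
C = Vt / 14.541 = 460 / 14.541 = 31.635 mL/cmH2O.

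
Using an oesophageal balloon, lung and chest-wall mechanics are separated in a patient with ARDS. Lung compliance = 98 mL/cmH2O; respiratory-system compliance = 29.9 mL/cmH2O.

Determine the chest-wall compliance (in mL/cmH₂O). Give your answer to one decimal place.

43.0

1/Ccw = 1/Crs − 1/CL.
1/Ccw = 1/29.9 − 1/98 = 0.02324.
Ccw = 43.029 mL/cmH2O.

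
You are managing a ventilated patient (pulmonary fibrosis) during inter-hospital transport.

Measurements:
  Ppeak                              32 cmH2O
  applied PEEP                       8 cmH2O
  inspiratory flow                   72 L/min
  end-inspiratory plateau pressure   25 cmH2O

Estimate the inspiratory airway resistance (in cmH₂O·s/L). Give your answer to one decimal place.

5.8

Flow: 72 L/min ÷ 60 = 1.2 L/s.
Raw = (PIP − Pplat) / flow = (32 − 25) / 1.2 = 7.0 / 1.2 = 5.833 cmH2O·s/L.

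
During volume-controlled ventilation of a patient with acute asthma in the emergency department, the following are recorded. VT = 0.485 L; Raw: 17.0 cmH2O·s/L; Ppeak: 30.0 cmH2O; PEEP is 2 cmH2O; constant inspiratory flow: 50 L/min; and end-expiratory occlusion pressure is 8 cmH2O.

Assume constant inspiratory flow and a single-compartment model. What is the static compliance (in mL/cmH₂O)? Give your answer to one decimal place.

61.9

Flow: 50 L/min ÷ 60 = 0.8333 L/s.
Total PEEP = 8 cmH2O (set 2 + intrinsic 6); this is the baseline alveolar pressure.
Equation of motion (constant flow): PIP = Vt/C + R·V̇ + PEEP.
Vt/C = PIP − R·V̇ − PEEP = 30.0 − 17.0×0.8333 − 8 = 30.0 − 14.166 − 8 = 7.834 cmH2O.
C = Vt / 7.834 = 485 / 7.834 = 61.91 mL/cmH2O.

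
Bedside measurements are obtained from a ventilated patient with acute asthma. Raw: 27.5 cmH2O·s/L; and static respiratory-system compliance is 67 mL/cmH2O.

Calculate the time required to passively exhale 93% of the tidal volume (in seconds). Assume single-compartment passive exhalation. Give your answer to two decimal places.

τ = R × C = 27.5 × 67 mL/cmH2O = 27.5 × 0.067 L/cmH2O = 1.843 s.
Exhaled fraction f = 1 − e^(−t/τ) → t = −τ·ln(1 − f) = −1.843·ln(0.07) = 4.901 s.

4.90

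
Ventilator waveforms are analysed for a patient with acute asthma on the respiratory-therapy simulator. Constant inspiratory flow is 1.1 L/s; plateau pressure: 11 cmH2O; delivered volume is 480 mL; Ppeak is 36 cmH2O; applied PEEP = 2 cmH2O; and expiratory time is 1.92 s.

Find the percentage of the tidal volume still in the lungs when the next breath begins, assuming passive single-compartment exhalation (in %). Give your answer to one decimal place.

20.5

R = (PIP − Pplat)/V̇ = (36 − 11) / 1.1 = 25.0/1.1 = 22.727 cmH2O·s/L.
C = Vt/(Pplat − PEEP) = 480.0 / (11 − 2) = 480.0/9.0 = 53.333 mL/cmH2O.
τ = R × C = 22.727 × 0.05333 L/cmH2O = 1.212 s.
Fraction remaining at end-expiration = e^(−Te/τ) = e^(−1.92/1.212) = 0.2051 → 20.51%.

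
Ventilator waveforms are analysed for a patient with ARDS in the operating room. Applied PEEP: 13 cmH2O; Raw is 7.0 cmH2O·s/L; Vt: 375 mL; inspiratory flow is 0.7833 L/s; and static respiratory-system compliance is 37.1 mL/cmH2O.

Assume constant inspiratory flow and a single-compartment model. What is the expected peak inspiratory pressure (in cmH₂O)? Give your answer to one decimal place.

Equation of motion (constant flow): PIP = Vt/C + R·V̇ + PEEP.
PIP = 375/37.1 + 7.0×0.7833 + 13 = 10.108 + 5.483 + 13 = 28.591 cmH2O.

28.6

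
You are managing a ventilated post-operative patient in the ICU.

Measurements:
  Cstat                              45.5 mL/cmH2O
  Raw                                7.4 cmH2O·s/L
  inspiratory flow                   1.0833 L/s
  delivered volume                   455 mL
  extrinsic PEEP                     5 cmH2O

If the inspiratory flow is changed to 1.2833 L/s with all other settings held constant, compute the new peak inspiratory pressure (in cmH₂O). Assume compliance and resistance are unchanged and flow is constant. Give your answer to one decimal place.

PIP = Vt/C + R·V̇ + PEEP (constant-flow equation of motion).
Only the resistive term changes: ΔPIP = R × ΔV̇ = 7.4 × (1.2833 − 1.0833) = 7.4 × 0.2 = 1.48 cmH2O.
Original PIP = 455/45.5 + 7.4×1.0833 + 5 = 23.016 cmH2O; new PIP = 23.016 + (1.48) = 24.496 cmH2O.

24.5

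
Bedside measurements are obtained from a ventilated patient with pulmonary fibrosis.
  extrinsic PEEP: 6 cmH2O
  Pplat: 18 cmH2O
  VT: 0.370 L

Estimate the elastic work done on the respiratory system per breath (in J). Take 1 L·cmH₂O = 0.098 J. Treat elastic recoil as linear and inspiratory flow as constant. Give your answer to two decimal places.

Elastic work ≈ ½ × (Pplat − PEEP) × Vt = 0.5 × (18 − 6) × 0.370 L = 0.5 × 12.0 × 0.370 = 2.22 L·cmH2O.
× 0.098 J/(L·cmH2O) → 0.2176 J.

0.22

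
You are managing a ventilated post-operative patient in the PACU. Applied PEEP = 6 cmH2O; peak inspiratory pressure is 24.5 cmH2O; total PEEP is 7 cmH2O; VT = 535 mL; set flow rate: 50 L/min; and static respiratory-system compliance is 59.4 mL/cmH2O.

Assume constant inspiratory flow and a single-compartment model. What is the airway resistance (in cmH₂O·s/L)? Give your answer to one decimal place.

Flow: 50 L/min ÷ 60 = 0.8333 L/s.
Total PEEP = 7 cmH2O (set 6 + intrinsic 1); this is the baseline alveolar pressure.
Equation of motion (constant flow): PIP = Vt/C + R·V̇ + PEEP.
R·V̇ = PIP − Vt/C − PEEP = 24.5 − 535/59.4 − 7 = 24.5 − 9.007 − 7 = 8.493 cmH2O.
R = 8.493 / 0.8333 = 10.192 cmH2O·s/L.

10.2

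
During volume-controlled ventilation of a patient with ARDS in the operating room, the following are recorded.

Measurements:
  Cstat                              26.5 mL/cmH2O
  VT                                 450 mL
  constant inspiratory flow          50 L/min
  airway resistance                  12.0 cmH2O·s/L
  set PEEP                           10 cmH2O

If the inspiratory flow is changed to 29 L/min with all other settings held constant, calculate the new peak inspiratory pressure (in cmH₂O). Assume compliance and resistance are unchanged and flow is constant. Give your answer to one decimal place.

32.8

Flow: 50 L/min ÷ 60 = 0.8333 L/s.
New flow: 29 L/min ÷ 60 = 0.4833 L/s.
PIP = Vt/C + R·V̇ + PEEP (constant-flow equation of motion).
Only the resistive term changes: ΔPIP = R × ΔV̇ = 12.0 × (0.4833 − 0.8333) = 12.0 × -0.35 = -4.2 cmH2O.
Original PIP = 450/26.5 + 12.0×0.8333 + 10 = 36.981 cmH2O; new PIP = 36.981 + (-4.2) = 32.781 cmH2O.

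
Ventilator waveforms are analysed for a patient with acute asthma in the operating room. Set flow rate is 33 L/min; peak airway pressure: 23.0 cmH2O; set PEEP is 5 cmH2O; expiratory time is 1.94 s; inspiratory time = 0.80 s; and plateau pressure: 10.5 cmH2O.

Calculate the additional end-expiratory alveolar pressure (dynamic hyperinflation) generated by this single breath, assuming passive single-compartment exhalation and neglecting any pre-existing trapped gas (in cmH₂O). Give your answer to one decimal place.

Flow: 33 L/min ÷ 60 = 0.55 L/s.
Vt = flow × Ti = 0.55 L/s × 0.80 s × 1000 mL/L = 440.0 mL.
R = (PIP − Pplat)/V̇ = (23.0 − 10.5) / 0.55 = 12.5/0.55 = 22.727 cmH2O·s/L.
C = Vt/(Pplat − PEEP) = 440.0 / (10.5 − 5) = 440.0/5.5 = 80.0 mL/cmH2O.
τ = R × C = 22.727 × 0.08 L/cmH2O = 1.818 s.
Fraction remaining = e^(−Te/τ) = e^(−1.94/1.818) = 0.344; trapped volume = 440.0 × 0.344 = 151.36 mL.
Additional alveolar pressure from trapping ≈ V_trapped / C = 151.36 / 80.0 = 1.892 cmH2O.

1.9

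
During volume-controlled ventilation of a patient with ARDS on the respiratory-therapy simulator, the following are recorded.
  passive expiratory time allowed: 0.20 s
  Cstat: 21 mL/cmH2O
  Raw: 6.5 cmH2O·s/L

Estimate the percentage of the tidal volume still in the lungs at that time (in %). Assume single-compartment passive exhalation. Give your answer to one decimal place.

τ = R × C = 6.5 × 21 mL/cmH2O = 6.5 × 0.021 L/cmH2O = 0.1365 s.
Passive exhalation: V(t)/V₀ = e^(−t/τ) = e^(−0.20/0.1365) = 0.231.
Fraction remaining = 0.231 → 23.1%.

23.1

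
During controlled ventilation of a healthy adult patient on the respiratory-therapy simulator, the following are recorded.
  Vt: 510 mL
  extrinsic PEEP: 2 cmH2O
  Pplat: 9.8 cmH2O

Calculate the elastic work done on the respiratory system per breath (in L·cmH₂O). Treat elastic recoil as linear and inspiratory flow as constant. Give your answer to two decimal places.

1.99

Elastic work ≈ ½ × (Pplat − PEEP) × Vt = 0.5 × (9.8 − 2) × 0.510 L = 0.5 × 7.8 × 0.510 = 1.989 L·cmH2O.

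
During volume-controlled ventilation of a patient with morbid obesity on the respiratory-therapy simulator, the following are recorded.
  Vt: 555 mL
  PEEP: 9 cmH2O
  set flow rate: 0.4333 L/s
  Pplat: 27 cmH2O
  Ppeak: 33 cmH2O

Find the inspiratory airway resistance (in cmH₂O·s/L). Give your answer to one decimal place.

13.8

Raw = (PIP − Pplat) / flow = (33 − 27) / 0.4333 = 6.0 / 0.4333 = 13.847 cmH2O·s/L.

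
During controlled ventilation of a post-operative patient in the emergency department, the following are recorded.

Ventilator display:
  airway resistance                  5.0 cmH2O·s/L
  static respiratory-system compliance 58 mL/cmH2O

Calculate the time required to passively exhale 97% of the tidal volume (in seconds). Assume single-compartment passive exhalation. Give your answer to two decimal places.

1.02

τ = R × C = 5.0 × 58 mL/cmH2O = 5.0 × 0.058 L/cmH2O = 0.29 s.
Exhaled fraction f = 1 − e^(−t/τ) → t = −τ·ln(1 − f) = −0.29·ln(0.03) = 1.017 s.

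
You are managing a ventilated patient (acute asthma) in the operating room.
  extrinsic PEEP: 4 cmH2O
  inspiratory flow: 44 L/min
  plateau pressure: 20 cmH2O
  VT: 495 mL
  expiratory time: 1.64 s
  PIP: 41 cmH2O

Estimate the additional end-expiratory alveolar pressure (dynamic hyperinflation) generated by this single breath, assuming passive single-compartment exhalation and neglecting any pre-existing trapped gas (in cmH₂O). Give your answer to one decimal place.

Flow: 44 L/min ÷ 60 = 0.7333 L/s.
R = (PIP − Pplat)/V̇ = (41 − 20) / 0.7333 = 21.0/0.7333 = 28.638 cmH2O·s/L.
C = Vt/(Pplat − PEEP) = 495.0 / (20 − 4) = 495.0/16.0 = 30.938 mL/cmH2O.
τ = R × C = 28.638 × 0.03094 L/cmH2O = 0.8861 s.
Fraction remaining = e^(−Te/τ) = e^(−1.64/0.8861) = 0.1571; trapped volume = 495.0 × 0.1571 = 77.765 mL.
Additional alveolar pressure from trapping ≈ V_trapped / C = 77.765 / 30.938 = 2.514 cmH2O.

2.5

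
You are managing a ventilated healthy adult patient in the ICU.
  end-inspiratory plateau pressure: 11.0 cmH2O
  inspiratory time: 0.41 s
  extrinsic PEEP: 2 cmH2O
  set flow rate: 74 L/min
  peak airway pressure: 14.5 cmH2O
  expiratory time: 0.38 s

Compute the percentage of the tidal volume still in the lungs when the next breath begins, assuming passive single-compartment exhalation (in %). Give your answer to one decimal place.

Flow: 74 L/min ÷ 60 = 1.2333 L/s.
Vt = flow × Ti = 1.2333 L/s × 0.41 s × 1000 mL/L = 505.65 mL.
R = (PIP − Pplat)/V̇ = (14.5 − 11.0) / 1.2333 = 3.5/1.2333 = 2.838 cmH2O·s/L.
C = Vt/(Pplat − PEEP) = 505.65 / (11.0 − 2) = 505.65/9.0 = 56.183 mL/cmH2O.
τ = R × C = 2.838 × 0.05618 L/cmH2O = 0.1594 s.
Fraction remaining at end-expiration = e^(−Te/τ) = e^(−0.38/0.1594) = 0.09219 → 9.219%.

9.2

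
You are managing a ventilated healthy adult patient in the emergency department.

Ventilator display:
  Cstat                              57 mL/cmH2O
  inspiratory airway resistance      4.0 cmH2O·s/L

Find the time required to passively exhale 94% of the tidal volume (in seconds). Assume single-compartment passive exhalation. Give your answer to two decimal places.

0.64

τ = R × C = 4.0 × 57 mL/cmH2O = 4.0 × 0.057 L/cmH2O = 0.228 s.
Exhaled fraction f = 1 − e^(−t/τ) → t = −τ·ln(1 − f) = −0.228·ln(0.06) = 0.6415 s.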